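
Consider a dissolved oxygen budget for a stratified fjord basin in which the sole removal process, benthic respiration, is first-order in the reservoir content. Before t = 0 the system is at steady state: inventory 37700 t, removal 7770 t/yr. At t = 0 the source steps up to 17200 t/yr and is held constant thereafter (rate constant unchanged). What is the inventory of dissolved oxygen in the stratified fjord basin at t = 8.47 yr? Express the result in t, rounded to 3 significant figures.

75500 t

The sink rate constant is k = F₀/M₀ = 7770/37700 = 0.2061 yr⁻¹.
Solving dM/dt = F₁ − kM with M(0) = M₀ gives M(t) = F₁/k + (M₀ − F₁/k)·e^(−kt).
F₁/k = 17200/0.2061 = 83454 t; kt = 0.2061 × 8.47 = 1.746, e^(−kt) = 0.1745.
M(8.47) = 83454 + (37700 − 83454) × 0.1745 = 83454 − 7985 = 75469 t.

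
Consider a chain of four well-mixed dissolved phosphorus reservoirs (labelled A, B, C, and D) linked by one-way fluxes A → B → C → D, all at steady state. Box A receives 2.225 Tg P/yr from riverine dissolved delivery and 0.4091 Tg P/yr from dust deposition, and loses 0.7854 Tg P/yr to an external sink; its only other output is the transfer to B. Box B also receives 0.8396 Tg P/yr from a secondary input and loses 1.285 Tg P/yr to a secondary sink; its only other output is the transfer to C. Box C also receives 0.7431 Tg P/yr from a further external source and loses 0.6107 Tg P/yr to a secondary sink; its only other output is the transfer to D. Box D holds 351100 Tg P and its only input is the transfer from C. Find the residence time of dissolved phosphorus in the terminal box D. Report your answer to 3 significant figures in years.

Box A: F(A→B) = (2.225 + 0.4091) − 0.7854 = 1.8487 Tg P/yr.
Box B: F(B→C) = (1.8487 + 0.8396) − 1.285 = 1.4033 Tg P/yr.
Box C: F(C→D) = (1.4033 + 0.7431) − 0.6107 = 1.5357 Tg P/yr.
Box D throughput = its input = 1.5357 Tg P/yr; τ = 351100 / 1.5357 = 228600 yr.

229000 yr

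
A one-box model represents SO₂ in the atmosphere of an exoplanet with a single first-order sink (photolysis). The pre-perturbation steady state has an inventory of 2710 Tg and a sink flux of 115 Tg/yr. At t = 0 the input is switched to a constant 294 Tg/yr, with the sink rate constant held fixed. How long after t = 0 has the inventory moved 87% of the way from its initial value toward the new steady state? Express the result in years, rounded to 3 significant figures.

τ = M₀/F₀ = 2710/115 = 23.57 yr.
The remaining gap fraction is e^(−t/τ); 87% covered ⇒ e^(−t/τ) = 0.130.
t = −τ ln(0.130) = 23.57 × 2.040 = 48.08 yr.

48.1 yr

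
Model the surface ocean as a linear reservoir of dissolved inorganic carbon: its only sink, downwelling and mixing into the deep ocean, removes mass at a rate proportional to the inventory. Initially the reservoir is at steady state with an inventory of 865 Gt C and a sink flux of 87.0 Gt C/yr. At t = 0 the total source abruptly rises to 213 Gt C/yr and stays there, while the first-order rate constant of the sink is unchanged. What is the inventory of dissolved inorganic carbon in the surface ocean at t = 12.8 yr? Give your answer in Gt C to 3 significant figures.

1770 Gt C

The sink rate constant is k = F₀/M₀ = 87.0/865 = 0.1006 yr⁻¹.
Solving dM/dt = F₁ − kM with M(0) = M₀ gives M(t) = F₁/k + (M₀ − F₁/k)·e^(−kt).
F₁/k = 213/0.1006 = 2117.8 Gt C; kt = 0.1006 × 12.8 = 1.287, e^(−kt) = 0.2760.
M(12.8) = 2117.8 + (865 − 2117.8) × 0.2760 = 2117.8 − 345.7 = 1772.0 Gt C.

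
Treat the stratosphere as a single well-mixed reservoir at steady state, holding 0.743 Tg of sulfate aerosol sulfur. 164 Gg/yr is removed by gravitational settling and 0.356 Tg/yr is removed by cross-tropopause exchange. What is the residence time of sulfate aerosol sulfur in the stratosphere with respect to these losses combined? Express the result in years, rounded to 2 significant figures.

Convert the gravitational settling flux: 164 Gg/yr = 0.1640 Tg/yr.
Total removal = 0.1640 + 0.3560 = 0.52000 Tg/yr.
τ = M / ΣF_out = 0.743 / 0.52000 = 1.429 yr.

1.4 yr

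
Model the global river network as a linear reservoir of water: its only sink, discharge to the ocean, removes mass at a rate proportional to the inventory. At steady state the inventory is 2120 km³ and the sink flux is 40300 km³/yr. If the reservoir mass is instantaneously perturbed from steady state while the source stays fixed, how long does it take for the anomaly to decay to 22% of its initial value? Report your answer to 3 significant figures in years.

0.0797 yr

For a linear reservoir the anomaly decays as exp(−t/τ) with τ = M/F = 2120/40300 = 0.05261 yr.
exp(−t/τ) = 0.22 ⇒ t = −τ ln(0.22) = 0.05261 × 1.514 = 0.07965 yr.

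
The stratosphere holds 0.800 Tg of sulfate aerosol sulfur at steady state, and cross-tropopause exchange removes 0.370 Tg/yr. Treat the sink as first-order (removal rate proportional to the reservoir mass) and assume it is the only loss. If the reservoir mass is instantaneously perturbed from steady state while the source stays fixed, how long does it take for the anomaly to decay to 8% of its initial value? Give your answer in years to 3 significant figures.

5.46 yr

For a linear reservoir the anomaly decays as exp(−t/τ) with τ = M/F = 0.800/0.370 = 2.162 yr.
exp(−t/τ) = 0.08 ⇒ t = −τ ln(0.08) = 2.162 × 2.526 = 5.461 yr.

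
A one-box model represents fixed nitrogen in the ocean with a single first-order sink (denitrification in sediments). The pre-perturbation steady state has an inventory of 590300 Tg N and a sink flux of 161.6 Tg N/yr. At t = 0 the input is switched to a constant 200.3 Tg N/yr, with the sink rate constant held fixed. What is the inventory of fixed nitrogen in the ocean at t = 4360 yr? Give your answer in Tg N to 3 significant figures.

689000 Tg N

The sink rate constant is k = F₀/M₀ = 161.6/590300 = 0.0002738 yr⁻¹.
Solving dM/dt = F₁ − kM with M(0) = M₀ gives M(t) = F₁/k + (M₀ − F₁/k)·e^(−kt).
F₁/k = 200.3/0.0002738 = 731670 Tg N; kt = 0.0002738 × 4360 = 1.194, e^(−kt) = 0.3031.
M(4360) = 731670 + (590300 − 731670) × 0.3031 = 731670 − 42850 = 688810 Tg N.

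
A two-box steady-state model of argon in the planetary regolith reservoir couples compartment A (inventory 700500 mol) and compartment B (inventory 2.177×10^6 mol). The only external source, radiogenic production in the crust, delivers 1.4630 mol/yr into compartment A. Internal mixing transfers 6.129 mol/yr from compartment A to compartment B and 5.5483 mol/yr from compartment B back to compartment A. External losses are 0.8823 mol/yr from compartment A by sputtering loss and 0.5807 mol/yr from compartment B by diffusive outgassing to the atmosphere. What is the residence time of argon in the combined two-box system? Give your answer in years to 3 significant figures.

1.97×10^6 yr

For the system as a whole, the A↔B exchange is internal and contributes nothing to the throughput; only the external sinks remove mass.
M_total = 700500 + 2.177×10^6 = 2.8775×10^6 mol.
ΣF_external_out = 0.8823 + 0.5807 = 1.4630 mol/yr.
τ = M_total / ΣF_ext = 2.8775×10^6 / 1.4630 = 1.967×10^6 yr.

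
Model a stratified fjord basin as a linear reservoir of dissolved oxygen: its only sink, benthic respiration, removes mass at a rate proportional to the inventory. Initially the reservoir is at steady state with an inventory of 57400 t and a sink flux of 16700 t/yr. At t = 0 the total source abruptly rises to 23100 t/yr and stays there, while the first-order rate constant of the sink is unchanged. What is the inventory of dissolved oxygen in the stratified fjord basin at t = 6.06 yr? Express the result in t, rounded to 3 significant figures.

75600 t

τ = M₀/F₀ = 57400/16700 = 3.437 yr; rate constant k = 1/τ.
New steady state M_∞ = F₁/k = F₁·τ = 23100 × 3.437 = 79398 t.
M(t) = M_∞ + (M₀ − M_∞)·e^(−t/τ); t/τ = 6.06/3.437 = 1.763, so e^(−t/τ) = 0.1715.
M(t) = 79398 − 22000 × 0.1715 = 75625 t.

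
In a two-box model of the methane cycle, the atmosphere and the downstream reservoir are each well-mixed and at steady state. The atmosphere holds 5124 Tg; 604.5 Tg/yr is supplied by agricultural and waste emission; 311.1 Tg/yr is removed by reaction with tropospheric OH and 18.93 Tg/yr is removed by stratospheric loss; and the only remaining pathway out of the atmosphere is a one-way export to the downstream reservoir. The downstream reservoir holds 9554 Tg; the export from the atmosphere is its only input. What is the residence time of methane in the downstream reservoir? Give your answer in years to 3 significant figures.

34.8 yr

Balance the atmosphere: ΣF_in = 604.50 Tg/yr.
Export to the downstream reservoir = ΣF_in − (311.1 + 18.93) = 274.47 Tg/yr.
At steady state the output of the downstream reservoir equals its input, 274.47 Tg/yr.
τ = M / F = 9554 / 274.47 = 34.81 yr.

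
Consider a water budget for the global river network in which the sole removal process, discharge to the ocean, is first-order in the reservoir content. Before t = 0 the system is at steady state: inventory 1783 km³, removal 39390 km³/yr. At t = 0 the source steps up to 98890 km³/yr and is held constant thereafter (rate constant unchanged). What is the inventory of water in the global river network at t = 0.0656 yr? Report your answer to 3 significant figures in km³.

3840 km³

τ = M₀/F₀ = 1783/39390 = 0.04527 yr; rate constant k = 1/τ.
New steady state M_∞ = F₁/k = F₁·τ = 98890 × 0.04527 = 4476.3 km³.
M(t) = M_∞ + (M₀ − M_∞)·e^(−t/τ); t/τ = 0.0656/0.04527 = 1.449, so e^(−t/τ) = 0.2348.
M(t) = 4476.3 − 2693 × 0.2348 = 3844.0 km³.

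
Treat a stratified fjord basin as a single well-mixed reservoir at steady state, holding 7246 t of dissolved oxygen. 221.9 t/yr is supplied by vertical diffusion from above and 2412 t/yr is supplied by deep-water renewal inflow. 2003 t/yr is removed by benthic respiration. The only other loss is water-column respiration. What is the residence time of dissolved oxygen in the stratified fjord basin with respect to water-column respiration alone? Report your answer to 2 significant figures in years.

At steady state ΣF_in = ΣF_out.
ΣF_in = 221.9 + 2412 = 2633.9 t/yr.
Water-column respiration flux = ΣF_in − (2003) = 2633.9 − 2003 = 630.9 t/yr.
τ = M / F = 7246 / 630.9 = 11.49 yr.

11 yr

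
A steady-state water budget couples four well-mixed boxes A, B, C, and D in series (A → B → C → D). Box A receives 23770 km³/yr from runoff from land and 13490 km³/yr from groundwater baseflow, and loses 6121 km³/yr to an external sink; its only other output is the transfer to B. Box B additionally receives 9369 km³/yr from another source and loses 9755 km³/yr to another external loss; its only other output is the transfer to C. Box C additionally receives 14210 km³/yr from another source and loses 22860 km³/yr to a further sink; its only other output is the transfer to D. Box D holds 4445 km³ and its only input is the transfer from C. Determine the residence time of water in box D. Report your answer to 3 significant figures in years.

Box A: F(A→B) = (23770 + 13490) − 6121 = 31139 km³/yr.
Box B: F(B→C) = (31139 + 9369) − 9755 = 30753 km³/yr.
Box C: F(C→D) = (30753 + 14210) − 22860 = 22103 km³/yr.
Box D throughput = its input = 22103 km³/yr; τ = 4445 / 22103 = 0.2011 yr.

0.201 yr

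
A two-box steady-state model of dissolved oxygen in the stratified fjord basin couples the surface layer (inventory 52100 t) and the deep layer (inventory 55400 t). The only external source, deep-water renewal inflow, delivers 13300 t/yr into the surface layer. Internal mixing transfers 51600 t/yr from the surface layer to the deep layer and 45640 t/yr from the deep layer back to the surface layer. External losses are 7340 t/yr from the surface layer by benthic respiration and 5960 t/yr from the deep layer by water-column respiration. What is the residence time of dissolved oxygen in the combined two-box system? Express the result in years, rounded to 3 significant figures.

8.08 yr

Residence time in the combined system uses the total inventory and the total *external* removal — internal exchanges between the two boxes cancel.
M_total = 52100 + 55400 = 107500 t.
ΣF_external_out = 7340 + 5960 = 13300 t/yr.
τ = M_total / ΣF_ext = 107500 / 13300 = 8.083 yr.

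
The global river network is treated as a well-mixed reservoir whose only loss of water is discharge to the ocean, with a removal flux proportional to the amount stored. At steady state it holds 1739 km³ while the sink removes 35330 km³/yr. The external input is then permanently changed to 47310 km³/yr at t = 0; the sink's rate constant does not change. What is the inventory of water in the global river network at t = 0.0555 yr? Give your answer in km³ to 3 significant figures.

2140 km³

The sink rate constant is k = F₀/M₀ = 35330/1739 = 20.32 yr⁻¹.
Solving dM/dt = F₁ − kM with M(0) = M₀ gives M(t) = F₁/k + (M₀ − F₁/k)·e^(−kt).
F₁/k = 47310/20.32 = 2328.7 km³; kt = 20.32 × 0.0555 = 1.128, e^(−kt) = 0.3238.
M(0.0555) = 2328.7 + (1739 − 2328.7) × 0.3238 = 2328.7 − 191.0 = 2137.7 km³.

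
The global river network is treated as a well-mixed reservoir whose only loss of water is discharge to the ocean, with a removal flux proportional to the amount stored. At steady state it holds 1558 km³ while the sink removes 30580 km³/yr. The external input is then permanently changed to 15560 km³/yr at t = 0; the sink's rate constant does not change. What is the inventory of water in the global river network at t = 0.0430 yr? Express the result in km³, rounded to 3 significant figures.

1120 km³

The sink rate constant is k = F₀/M₀ = 30580/1558 = 19.63 yr⁻¹.
Solving dM/dt = F₁ − kM with M(0) = M₀ gives M(t) = F₁/k + (M₀ − F₁/k)·e^(−kt).
F₁/k = 15560/19.63 = 792.76 km³; kt = 19.63 × 0.0430 = 0.8440, e^(−kt) = 0.4300.
M(0.0430) = 792.76 + (1558 − 792.76) × 0.4300 = 792.76 + 329.0 = 1121.8 km³.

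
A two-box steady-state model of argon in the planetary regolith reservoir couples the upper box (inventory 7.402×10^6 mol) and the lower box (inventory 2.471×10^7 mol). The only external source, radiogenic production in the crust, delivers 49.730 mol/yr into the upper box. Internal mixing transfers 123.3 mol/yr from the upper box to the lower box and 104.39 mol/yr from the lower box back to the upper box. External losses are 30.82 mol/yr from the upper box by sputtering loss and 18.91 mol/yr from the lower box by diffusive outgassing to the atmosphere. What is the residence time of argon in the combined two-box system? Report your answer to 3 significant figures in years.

Residence time in the combined system uses the total inventory and the total *external* removal — internal exchanges between the two boxes cancel.
M_total = 7.402×10^6 + 2.471×10^7 = 3.2112×10^7 mol.
ΣF_external_out = 30.82 + 18.91 = 49.730 mol/yr.
τ = M_total / ΣF_ext = 3.2112×10^7 / 49.730 = 645700 yr.

646000 yr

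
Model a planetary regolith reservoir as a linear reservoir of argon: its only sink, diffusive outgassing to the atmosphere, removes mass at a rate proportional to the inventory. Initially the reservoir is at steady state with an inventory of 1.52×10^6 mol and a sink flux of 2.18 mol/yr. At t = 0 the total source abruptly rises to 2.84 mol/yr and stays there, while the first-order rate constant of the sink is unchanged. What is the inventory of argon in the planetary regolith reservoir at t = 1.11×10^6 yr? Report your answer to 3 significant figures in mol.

Residence time τ = M₀/F₀ = 697200 yr. The eventual steady state is M_∞ = M₀·(F₁/F₀) = 1.52×10^6 × 2.84/2.18 = 1.9802×10^6 mol.
The anomaly ΔM(t) = M(t) − M_∞ decays as ΔM₀·e^(−t/τ) with ΔM₀ = 1.52×10^6 − 1.9802×10^6 = −460200 mol.
At t = 1.11×10^6 yr, e^(−t/τ) = e^(−1.592) = 0.2035, so ΔM = −93660 mol and M = 1.9802×10^6 − 93660 = 1.8865×10^6 mol.

1.89×10^6 mol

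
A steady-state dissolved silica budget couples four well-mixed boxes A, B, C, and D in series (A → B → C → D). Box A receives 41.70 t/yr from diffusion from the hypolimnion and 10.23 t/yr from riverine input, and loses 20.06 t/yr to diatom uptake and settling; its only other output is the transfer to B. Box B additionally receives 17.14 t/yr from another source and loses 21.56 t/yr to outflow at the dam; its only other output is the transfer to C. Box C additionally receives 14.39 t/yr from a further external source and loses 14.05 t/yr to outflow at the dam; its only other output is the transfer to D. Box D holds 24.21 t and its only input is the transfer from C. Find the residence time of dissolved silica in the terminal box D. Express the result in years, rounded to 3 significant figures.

0.871 yr

Box A: F(A→B) = (41.70 + 10.23) − 20.06 = 31.870 t/yr.
Box B: F(B→C) = (31.870 + 17.14) − 21.56 = 27.450 t/yr.
Box C: F(C→D) = (27.450 + 14.39) − 14.05 = 27.790 t/yr.
Box D throughput = its input = 27.790 t/yr; τ = 24.21 / 27.790 = 0.8712 yr.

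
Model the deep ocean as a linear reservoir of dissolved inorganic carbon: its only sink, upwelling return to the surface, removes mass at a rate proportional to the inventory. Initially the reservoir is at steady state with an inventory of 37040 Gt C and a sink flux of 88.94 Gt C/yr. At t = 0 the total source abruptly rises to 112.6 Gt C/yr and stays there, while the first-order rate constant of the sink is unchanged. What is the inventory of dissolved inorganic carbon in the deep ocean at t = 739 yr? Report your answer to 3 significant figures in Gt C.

45200 Gt C

The sink rate constant is k = F₀/M₀ = 88.94/37040 = 0.002401 yr⁻¹.
Solving dM/dt = F₁ − kM with M(0) = M₀ gives M(t) = F₁/k + (M₀ − F₁/k)·e^(−kt).
F₁/k = 112.6/0.002401 = 46893 Gt C; kt = 0.002401 × 739 = 1.774, e^(−kt) = 0.1696.
M(739) = 46893 + (37040 − 46893) × 0.1696 = 46893 − 1671 = 45223 Gt C.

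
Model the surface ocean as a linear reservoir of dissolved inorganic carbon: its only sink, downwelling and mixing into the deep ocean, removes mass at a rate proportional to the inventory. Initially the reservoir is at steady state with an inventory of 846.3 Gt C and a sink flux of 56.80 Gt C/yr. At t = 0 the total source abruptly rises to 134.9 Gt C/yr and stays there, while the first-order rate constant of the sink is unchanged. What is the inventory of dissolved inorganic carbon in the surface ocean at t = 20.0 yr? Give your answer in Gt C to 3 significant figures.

The sink rate constant is k = F₀/M₀ = 56.80/846.3 = 0.06712 yr⁻¹.
Solving dM/dt = F₁ − kM with M(0) = M₀ gives M(t) = F₁/k + (M₀ − F₁/k)·e^(−kt).
F₁/k = 134.9/0.06712 = 2010.0 Gt C; kt = 0.06712 × 20.0 = 1.342, e^(−kt) = 0.2612.
M(20.0) = 2010.0 + (846.3 − 2010.0) × 0.2612 = 2010.0 − 304.0 = 1706.0 Gt C.

1710 Gt C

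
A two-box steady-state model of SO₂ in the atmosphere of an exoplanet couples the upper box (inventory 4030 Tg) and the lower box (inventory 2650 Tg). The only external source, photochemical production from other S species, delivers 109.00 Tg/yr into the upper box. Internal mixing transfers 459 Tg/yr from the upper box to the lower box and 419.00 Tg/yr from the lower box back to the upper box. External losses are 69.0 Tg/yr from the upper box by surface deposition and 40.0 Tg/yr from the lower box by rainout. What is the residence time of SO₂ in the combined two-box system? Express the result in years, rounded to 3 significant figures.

61.3 yr

Residence time in the combined system uses the total inventory and the total *external* removal — internal exchanges between the two boxes cancel.
M_total = 4030 + 2650 = 6680.0 Tg.
ΣF_external_out = 69.0 + 40.0 = 109.00 Tg/yr.
τ = M_total / ΣF_ext = 6680.0 / 109.00 = 61.28 yr.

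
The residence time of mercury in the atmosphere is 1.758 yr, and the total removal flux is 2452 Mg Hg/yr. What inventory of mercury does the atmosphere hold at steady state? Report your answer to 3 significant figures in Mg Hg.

τ = M/F ⇒ M = τ × F = 1.758 × 2452 = 4311 Mg Hg.

4310 Mg Hg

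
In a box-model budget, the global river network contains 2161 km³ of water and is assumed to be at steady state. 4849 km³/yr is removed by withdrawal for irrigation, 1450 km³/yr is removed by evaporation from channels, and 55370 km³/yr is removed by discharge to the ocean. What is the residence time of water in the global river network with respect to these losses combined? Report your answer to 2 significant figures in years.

0.035 yr

Total removal = 4849 + 1450 + 55370 = 61669 km³/yr.
τ = M / ΣF_out = 2161 / 61669 = 0.03504 yr.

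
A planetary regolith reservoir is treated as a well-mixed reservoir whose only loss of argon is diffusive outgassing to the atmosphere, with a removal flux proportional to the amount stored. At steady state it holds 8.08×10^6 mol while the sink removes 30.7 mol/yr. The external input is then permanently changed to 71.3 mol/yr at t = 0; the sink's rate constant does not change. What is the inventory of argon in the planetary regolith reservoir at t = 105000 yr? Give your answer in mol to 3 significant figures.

The sink rate constant is k = F₀/M₀ = 30.7/8.08×10^6 = 3.800×10^-6 yr⁻¹.
Solving dM/dt = F₁ − kM with M(0) = M₀ gives M(t) = F₁/k + (M₀ − F₁/k)·e^(−kt).
F₁/k = 71.3/3.800×10^-6 = 1.8766×10^7 mol; kt = 3.800×10^-6 × 105000 = 0.3989, e^(−kt) = 0.6710.
M(105000) = 1.8766×10^7 + (8.08×10^6 − 1.8766×10^7) × 0.6710 = 1.8766×10^7 − 7.170×10^6 = 1.1595×10^7 mol.

1.16×10^7 mol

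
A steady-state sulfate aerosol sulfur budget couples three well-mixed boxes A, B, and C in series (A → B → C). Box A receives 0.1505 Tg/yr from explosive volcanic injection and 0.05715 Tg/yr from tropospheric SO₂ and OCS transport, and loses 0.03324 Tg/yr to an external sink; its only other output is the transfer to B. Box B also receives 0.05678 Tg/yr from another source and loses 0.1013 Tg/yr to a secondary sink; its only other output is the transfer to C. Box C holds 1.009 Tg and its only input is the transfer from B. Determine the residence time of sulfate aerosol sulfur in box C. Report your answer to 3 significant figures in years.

Box A: F(A→B) = (0.1505 + 0.05715) − 0.03324 = 0.17441 Tg/yr.
Box B: F(B→C) = (0.17441 + 0.05678) − 0.1013 = 0.12989 Tg/yr.
Box C throughput = its input = 0.12989 Tg/yr; τ = 1.009 / 0.12989 = 7.768 yr.

7.77 yr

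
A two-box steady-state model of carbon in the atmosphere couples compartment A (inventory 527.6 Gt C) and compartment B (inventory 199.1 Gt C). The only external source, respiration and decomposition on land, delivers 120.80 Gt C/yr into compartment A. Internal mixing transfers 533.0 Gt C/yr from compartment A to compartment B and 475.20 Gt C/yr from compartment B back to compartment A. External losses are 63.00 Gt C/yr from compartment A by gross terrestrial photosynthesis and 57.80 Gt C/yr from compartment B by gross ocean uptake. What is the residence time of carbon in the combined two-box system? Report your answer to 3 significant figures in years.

Residence time in the combined system uses the total inventory and the total *external* removal — internal exchanges between the two boxes cancel.
M_total = 527.6 + 199.1 = 726.70 Gt C.
ΣF_external_out = 63.00 + 57.80 = 120.80 Gt C/yr.
τ = M_total / ΣF_ext = 726.70 / 120.80 = 6.016 yr.

6.02 yr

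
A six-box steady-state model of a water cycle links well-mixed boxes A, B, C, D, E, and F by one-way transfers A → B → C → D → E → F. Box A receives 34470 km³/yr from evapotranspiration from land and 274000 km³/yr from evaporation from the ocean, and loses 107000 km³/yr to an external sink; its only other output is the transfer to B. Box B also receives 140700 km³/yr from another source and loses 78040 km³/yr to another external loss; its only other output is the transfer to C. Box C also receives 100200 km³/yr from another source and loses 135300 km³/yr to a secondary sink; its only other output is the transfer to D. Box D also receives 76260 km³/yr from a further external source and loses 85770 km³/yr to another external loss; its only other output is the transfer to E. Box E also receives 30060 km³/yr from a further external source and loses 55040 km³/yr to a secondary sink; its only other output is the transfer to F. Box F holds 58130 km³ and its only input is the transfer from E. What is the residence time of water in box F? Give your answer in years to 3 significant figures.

0.299 yr

Box A: F(A→B) = (34470 + 274000) − 107000 = 201470 km³/yr.
Box B: F(B→C) = (201470 + 140700) − 78040 = 264130 km³/yr.
Box C: F(C→D) = (264130 + 100200) − 135300 = 229030 km³/yr.
Box D: F(D→E) = (229030 + 76260) − 85770 = 219520 km³/yr.
Box E: F(E→F) = (219520 + 30060) − 55040 = 194540 km³/yr.
Box F throughput = its input = 194540 km³/yr; τ = 58130 / 194540 = 0.2988 yr.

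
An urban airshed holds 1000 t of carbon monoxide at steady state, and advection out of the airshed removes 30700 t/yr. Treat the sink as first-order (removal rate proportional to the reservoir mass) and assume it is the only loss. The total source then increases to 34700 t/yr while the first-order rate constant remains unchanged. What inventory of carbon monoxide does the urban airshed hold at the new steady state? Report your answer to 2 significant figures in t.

1100 t

Rate constant k = F/M = 30700 / 1000 = 30.70 yr⁻¹.
At the new steady state, source = k·M_new ⇒ M_new = 34700 / 30.70 = 1130 t.
(Equivalently M_new = M × F_new/F_old = 1000 × 34700/30700.)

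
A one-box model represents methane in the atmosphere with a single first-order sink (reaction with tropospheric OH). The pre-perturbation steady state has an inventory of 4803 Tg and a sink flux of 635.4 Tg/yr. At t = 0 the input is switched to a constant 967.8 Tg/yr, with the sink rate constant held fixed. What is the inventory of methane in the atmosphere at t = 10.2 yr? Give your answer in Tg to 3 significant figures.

The sink rate constant is k = F₀/M₀ = 635.4/4803 = 0.1323 yr⁻¹.
Solving dM/dt = F₁ − kM with M(0) = M₀ gives M(t) = F₁/k + (M₀ − F₁/k)·e^(−kt).
F₁/k = 967.8/0.1323 = 7315.6 Tg; kt = 0.1323 × 10.2 = 1.349, e^(−kt) = 0.2594.
M(10.2) = 7315.6 + (4803 − 7315.6) × 0.2594 = 7315.6 − 651.8 = 6663.8 Tg.

6660 Tg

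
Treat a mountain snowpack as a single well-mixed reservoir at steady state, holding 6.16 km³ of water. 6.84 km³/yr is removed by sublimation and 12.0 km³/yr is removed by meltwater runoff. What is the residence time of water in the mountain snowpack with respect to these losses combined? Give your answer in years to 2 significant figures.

0.33 yr

Total removal = 6.840 + 12.00 = 18.840 km³/yr.
τ = M / ΣF_out = 6.16 / 18.840 = 0.3270 yr.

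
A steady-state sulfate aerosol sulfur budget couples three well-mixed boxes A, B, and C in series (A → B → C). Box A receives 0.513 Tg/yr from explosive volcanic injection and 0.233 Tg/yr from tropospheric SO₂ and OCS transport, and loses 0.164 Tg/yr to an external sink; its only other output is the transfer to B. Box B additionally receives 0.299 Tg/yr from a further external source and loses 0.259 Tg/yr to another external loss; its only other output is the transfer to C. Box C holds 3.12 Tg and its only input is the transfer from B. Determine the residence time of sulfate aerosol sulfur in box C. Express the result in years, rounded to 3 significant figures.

Box A: F(A→B) = (0.513 + 0.233) − 0.164 = 0.58200 Tg/yr.
Box B: F(B→C) = (0.58200 + 0.299) − 0.259 = 0.62200 Tg/yr.
Box C throughput = its input = 0.62200 Tg/yr; τ = 3.12 / 0.62200 = 5.016 yr.

5.02 yr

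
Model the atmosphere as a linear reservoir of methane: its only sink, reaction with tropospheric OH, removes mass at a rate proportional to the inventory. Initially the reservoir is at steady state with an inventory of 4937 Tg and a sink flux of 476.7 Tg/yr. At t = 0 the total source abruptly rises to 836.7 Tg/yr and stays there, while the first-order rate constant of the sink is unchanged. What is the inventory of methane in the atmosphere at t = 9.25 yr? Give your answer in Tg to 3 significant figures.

τ = M₀/F₀ = 4937/476.7 = 10.36 yr; rate constant k = 1/τ.
New steady state M_∞ = F₁/k = F₁·τ = 836.7 × 10.36 = 8665.4 Tg.
M(t) = M_∞ + (M₀ − M_∞)·e^(−t/τ); t/τ = 9.25/10.36 = 0.8931, so e^(−t/τ) = 0.4094.
M(t) = 8665.4 − 3728 × 0.4094 = 7139.1 Tg.

7140 Tg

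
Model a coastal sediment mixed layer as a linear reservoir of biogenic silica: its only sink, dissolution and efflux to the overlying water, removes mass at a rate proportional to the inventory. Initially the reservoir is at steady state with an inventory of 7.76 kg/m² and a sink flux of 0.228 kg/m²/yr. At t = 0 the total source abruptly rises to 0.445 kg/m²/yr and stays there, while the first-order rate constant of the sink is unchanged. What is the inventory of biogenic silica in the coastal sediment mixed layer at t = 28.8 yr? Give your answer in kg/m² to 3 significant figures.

τ = M₀/F₀ = 7.76/0.228 = 34.04 yr; rate constant k = 1/τ.
New steady state M_∞ = F₁/k = F₁·τ = 0.445 × 34.04 = 15.146 kg/m².
M(t) = M_∞ + (M₀ − M_∞)·e^(−t/τ); t/τ = 28.8/34.04 = 0.8462, so e^(−t/τ) = 0.4290.
M(t) = 15.146 − 7.386 × 0.4290 = 11.977 kg/m².

12.0 kg/m²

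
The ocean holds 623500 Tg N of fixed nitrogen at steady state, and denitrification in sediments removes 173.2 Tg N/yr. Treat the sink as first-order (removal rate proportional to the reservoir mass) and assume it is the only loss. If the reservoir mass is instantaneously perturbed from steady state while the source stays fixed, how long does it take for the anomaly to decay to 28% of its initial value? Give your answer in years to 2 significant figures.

For a linear reservoir the anomaly decays as exp(−t/τ) with τ = M/F = 623500/173.2 = 3600 yr.
exp(−t/τ) = 0.28 ⇒ t = −τ ln(0.28) = 3600 × 1.273 = 4583 yr.

4600 yr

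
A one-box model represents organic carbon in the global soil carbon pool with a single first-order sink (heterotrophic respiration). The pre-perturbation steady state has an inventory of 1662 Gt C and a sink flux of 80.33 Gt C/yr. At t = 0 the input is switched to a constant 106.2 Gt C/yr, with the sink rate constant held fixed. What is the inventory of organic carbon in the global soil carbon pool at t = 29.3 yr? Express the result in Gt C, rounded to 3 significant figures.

2070 Gt C

Residence time τ = M₀/F₀ = 20.69 yr. The eventual steady state is M_∞ = M₀·(F₁/F₀) = 1662 × 106.2/80.33 = 2197.2 Gt C.
The anomaly ΔM(t) = M(t) − M_∞ decays as ΔM₀·e^(−t/τ) with ΔM₀ = 1662 − 2197.2 = −535.2 Gt C.
At t = 29.3 yr, e^(−t/τ) = e^(−1.416) = 0.2426, so ΔM = −129.9 Gt C and M = 2197.2 − 129.9 = 2067.4 Gt C.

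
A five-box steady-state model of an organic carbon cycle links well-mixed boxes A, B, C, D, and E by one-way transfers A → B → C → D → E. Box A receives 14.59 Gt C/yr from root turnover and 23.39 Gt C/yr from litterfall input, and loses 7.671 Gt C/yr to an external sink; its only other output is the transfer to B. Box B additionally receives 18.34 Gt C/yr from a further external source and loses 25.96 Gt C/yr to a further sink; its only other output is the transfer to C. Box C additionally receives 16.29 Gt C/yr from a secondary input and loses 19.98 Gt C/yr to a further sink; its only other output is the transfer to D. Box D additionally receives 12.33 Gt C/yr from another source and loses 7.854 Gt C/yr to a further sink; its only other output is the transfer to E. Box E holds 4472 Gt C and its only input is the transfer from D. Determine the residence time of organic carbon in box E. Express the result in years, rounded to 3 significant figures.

Box A: F(A→B) = (14.59 + 23.39) − 7.671 = 30.309 Gt C/yr.
Box B: F(B→C) = (30.309 + 18.34) − 25.96 = 22.689 Gt C/yr.
Box C: F(C→D) = (22.689 + 16.29) − 19.98 = 18.999 Gt C/yr.
Box D: F(D→E) = (18.999 + 12.33) − 7.854 = 23.475 Gt C/yr.
Box E throughput = its input = 23.475 Gt C/yr; τ = 4472 / 23.475 = 190.5 yr.

191 yr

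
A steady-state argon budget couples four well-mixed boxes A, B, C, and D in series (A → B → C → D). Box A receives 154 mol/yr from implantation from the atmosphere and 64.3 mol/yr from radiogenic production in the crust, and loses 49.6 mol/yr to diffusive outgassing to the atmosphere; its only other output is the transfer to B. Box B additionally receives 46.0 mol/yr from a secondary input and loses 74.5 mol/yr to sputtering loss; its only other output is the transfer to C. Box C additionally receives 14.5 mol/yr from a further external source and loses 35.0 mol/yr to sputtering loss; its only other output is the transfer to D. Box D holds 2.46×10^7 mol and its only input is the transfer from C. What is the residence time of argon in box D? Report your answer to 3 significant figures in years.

206000 yr

Box A: F(A→B) = (154 + 64.3) − 49.6 = 168.70 mol/yr.
Box B: F(B→C) = (168.70 + 46.0) − 74.5 = 140.20 mol/yr.
Box C: F(C→D) = (140.20 + 14.5) − 35.0 = 119.70 mol/yr.
Box D throughput = its input = 119.70 mol/yr; τ = 2.46×10^7 / 119.70 = 205500 yr.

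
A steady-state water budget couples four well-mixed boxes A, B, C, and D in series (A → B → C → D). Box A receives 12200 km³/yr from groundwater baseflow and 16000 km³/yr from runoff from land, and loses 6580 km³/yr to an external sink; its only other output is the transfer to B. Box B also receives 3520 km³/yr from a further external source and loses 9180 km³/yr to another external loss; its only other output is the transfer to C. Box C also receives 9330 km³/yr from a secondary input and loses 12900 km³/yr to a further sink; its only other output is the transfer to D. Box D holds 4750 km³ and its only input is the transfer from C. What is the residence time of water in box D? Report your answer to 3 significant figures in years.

Box A: F(A→B) = (12200 + 16000) − 6580 = 21620 km³/yr.
Box B: F(B→C) = (21620 + 3520) − 9180 = 15960 km³/yr.
Box C: F(C→D) = (15960 + 9330) − 12900 = 12390 km³/yr.
Box D throughput = its input = 12390 km³/yr; τ = 4750 / 12390 = 0.3834 yr.

0.383 yr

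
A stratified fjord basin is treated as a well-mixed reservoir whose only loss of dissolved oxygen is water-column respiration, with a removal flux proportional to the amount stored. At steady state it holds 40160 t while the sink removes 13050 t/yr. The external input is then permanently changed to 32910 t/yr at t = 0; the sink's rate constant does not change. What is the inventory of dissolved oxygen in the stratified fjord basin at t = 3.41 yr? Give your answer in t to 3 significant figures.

81100 t

τ = M₀/F₀ = 40160/13050 = 3.077 yr; rate constant k = 1/τ.
New steady state M_∞ = F₁/k = F₁·τ = 32910 × 3.077 = 101280 t.
M(t) = M_∞ + (M₀ − M_∞)·e^(−t/τ); t/τ = 3.41/3.077 = 1.108, so e^(−t/τ) = 0.3302.
M(t) = 101280 − 61120 × 0.3302 = 81097 t.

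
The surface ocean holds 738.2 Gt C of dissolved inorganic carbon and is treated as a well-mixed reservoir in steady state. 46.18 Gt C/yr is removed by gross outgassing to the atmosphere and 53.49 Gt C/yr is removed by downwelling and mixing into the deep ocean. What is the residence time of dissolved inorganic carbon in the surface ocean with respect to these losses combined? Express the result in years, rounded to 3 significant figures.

Total removal = 46.18 + 53.49 = 99.670 Gt C/yr.
τ = M / ΣF_out = 738.2 / 99.670 = 7.406 yr.

7.41 yr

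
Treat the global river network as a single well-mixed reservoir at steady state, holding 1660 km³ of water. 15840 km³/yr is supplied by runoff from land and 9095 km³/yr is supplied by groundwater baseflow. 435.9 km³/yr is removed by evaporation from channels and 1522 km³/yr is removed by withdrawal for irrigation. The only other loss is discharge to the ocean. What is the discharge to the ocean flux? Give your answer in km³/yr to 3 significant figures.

23000 km³/yr

At steady state ΣF_in = ΣF_out.
ΣF_in = 15840 + 9095 = 24935 km³/yr.
Discharge to the ocean flux = ΣF_in − (435.9 + 1522) = 24935 − 1958 = 22980 km³/yr.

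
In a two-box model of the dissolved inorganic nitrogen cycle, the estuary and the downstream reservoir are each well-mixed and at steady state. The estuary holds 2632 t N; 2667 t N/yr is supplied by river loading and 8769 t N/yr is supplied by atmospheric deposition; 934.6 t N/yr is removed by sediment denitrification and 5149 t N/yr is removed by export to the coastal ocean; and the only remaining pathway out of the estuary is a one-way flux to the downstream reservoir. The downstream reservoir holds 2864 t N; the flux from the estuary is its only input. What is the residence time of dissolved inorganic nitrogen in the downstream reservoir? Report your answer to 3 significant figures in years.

Balance the estuary: ΣF_in = 2667 + 8769 = 11436 t N/yr.
Flux to the downstream reservoir = ΣF_in − (934.6 + 5149) = 5352.4 t N/yr.
At steady state the output of the downstream reservoir equals its input, 5352.4 t N/yr.
τ = M / F = 2864 / 5352.4 = 0.5351 yr.

0.535 yr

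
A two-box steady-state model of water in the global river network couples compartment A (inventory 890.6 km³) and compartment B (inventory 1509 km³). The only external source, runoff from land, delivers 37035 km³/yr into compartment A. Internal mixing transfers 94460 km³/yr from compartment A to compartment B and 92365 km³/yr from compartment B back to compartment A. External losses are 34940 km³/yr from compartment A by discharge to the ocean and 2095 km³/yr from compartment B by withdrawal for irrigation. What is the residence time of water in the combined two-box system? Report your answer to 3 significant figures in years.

For the system as a whole, the A↔B exchange is internal and contributes nothing to the throughput; only the external sinks remove mass.
M_total = 890.6 + 1509 = 2399.6 km³.
ΣF_external_out = 34940 + 2095 = 37035 km³/yr.
τ = M_total / ΣF_ext = 2399.6 / 37035 = 0.06479 yr.

0.0648 yr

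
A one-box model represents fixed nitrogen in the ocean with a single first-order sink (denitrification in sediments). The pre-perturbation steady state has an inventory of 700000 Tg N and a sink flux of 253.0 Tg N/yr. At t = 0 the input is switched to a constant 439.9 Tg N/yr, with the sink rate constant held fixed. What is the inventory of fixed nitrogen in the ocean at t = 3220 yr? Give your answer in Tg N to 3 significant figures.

τ = M₀/F₀ = 700000/253.0 = 2767 yr; rate constant k = 1/τ.
New steady state M_∞ = F₁/k = F₁·τ = 439.9 × 2767 = 1.2171×10^6 Tg N.
M(t) = M_∞ + (M₀ − M_∞)·e^(−t/τ); t/τ = 3220/2767 = 1.164, so e^(−t/τ) = 0.3123.
M(t) = 1.2171×10^6 − 517100 × 0.3123 = 1.0556×10^6 Tg N.

1.06×10^6 Tg N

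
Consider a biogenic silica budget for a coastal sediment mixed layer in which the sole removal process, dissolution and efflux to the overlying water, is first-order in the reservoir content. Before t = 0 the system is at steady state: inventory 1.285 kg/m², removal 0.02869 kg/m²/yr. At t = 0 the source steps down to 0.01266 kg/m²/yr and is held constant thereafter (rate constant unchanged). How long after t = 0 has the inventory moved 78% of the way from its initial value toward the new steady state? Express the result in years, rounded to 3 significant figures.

67.8 yr

τ = M₀/F₀ = 1.285/0.02869 = 44.79 yr.
The remaining gap fraction is e^(−t/τ); 78% covered ⇒ e^(−t/τ) = 0.220.
t = −τ ln(0.220) = 44.79 × 1.514 = 67.82 yr.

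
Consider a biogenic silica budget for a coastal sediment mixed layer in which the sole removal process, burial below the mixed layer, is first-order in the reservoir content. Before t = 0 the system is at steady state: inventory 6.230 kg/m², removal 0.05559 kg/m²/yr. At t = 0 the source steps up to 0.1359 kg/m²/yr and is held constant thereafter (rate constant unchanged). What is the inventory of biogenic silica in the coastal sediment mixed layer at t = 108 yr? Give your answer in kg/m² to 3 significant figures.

11.8 kg/m²

τ = M₀/F₀ = 6.230/0.05559 = 112.1 yr; rate constant k = 1/τ.
New steady state M_∞ = F₁/k = F₁·τ = 0.1359 × 112.1 = 15.230 kg/m².
M(t) = M_∞ + (M₀ − M_∞)·e^(−t/τ); t/τ = 108/112.1 = 0.9637, so e^(−t/τ) = 0.3815.
M(t) = 15.230 − 9.000 × 0.3815 = 11.797 kg/m².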